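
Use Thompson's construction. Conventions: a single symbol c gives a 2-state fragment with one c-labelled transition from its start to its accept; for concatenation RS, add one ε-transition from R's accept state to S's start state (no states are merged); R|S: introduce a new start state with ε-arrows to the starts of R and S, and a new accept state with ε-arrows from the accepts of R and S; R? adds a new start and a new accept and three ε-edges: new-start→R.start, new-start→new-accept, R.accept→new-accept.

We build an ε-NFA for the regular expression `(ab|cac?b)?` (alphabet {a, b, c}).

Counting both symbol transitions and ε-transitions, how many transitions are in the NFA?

20

Bottom-up over the parse tree:
Each of the 6 symbol leaves contributes 1 transition (1 symbol, 0 ε).
  ab → 3 transitions (2 symbol, 1 ε)
  c? → 4 transitions (1 symbol, 3 ε)
  cac?b → 10 transitions (4 symbol, 6 ε)
  ab|cac?b → 17 transitions (6 symbol, 11 ε)
  (ab|cac?b)? → 20 transitions (6 symbol, 14 ε)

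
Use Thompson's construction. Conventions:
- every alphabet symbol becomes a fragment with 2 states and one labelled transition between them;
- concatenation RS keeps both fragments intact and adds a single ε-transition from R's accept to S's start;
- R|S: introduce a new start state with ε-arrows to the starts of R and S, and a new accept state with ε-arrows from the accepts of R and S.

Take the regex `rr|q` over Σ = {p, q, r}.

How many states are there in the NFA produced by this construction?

8

Per subexpression:
Each of the 3 symbol leaves contributes a 2-state fragment.
  rr : 4 states
  rr|q : 8 states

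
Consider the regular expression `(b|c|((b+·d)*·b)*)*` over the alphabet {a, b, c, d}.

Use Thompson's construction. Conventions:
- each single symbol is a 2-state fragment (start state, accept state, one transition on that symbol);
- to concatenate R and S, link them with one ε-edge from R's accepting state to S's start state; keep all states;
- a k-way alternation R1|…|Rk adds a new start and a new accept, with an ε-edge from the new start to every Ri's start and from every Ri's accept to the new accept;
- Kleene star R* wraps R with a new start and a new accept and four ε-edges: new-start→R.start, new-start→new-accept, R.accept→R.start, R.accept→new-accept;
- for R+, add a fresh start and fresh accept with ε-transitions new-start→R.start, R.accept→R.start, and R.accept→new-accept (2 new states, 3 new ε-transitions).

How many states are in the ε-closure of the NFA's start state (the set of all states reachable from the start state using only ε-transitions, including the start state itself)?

13

Let C(F) = |ε-closure(F.start)| within fragment F, and note whether F accepts ε. Symbol fragments have C = 1 and do not accept ε. Then:
  b+ → new start ε-reaches only the body's start; the new accept needs a symbol first: |ε-closure| = 1 + 1 = 2
  b+·d → same as the first factor's closure: |ε-closure| = 2
  (b+·d)* → the star's fresh start ε-reaches both the body's start and the fresh accept: |ε-closure| = 2 + 2 = 4
  (b+·d)*·b → the left operand accepts ε, so the closure extends into the next operand (via the concat ε-link); |ε-closure| = 4 + 1 = 5
  ((b+·d)*·b)* → new start has ε-edges to the inner start and to the new accept, so |ε-closure| = 2 + 5 = 7
  b|c|((b+·d)*·b)* → new start ε-reaches every alternative's start; at least one alternative accepts ε, so the union's new accept is reached too: |ε-closure| = 1 + 1 + 1 + 7 + 1 = 11
  (b|c|((b+·d)*·b)*)* → new start has ε-edges to the inner start and to the new accept, so |ε-closure| = 2 + 11 = 13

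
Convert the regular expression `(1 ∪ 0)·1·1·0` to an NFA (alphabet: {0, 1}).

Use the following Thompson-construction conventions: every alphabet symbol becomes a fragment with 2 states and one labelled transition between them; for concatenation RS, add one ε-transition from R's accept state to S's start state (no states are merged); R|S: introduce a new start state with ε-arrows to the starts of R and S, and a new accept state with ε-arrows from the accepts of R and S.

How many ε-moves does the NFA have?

Bottom-up over the parse tree:
Each of the 5 symbol leaves contributes 0 ε-transitions.
  1 ∪ 0 — 4 ε-transitions
  (1 ∪ 0)·1·1·0 — 7 ε-transitions

7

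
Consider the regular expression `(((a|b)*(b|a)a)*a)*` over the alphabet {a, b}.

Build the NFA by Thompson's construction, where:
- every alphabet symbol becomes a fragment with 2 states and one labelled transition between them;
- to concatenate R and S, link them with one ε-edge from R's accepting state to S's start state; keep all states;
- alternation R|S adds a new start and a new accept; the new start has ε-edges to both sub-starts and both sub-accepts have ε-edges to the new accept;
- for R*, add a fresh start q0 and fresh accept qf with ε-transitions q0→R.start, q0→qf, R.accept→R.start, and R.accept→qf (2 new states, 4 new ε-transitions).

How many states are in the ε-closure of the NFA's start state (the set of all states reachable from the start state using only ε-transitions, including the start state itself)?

13

Compute the ε-closure size of each fragment's start state recursively; a symbol fragment's start has no outgoing ε-edge, so its closure is just itself (size 1).
  a|b — new start ε-reaches every alternative's start; none of them accept ε, so the new accept is not reached: |ε-closure| = 1 + 1 + 1 = 3
  (a|b)* — |ε-closure| = 1 (new start) + 3 (body) + 1 (new accept) = 5
  b|a — |ε-closure| = 1 + 1 + 1 = 3 (the new accept is not ε-reachable since no branch accepts ε)
  (a|b)*(b|a)a — |ε-closure| = 5 + 3 = 8 (closure spills across the concat boundary because the left factor accepts ε)
  ((a|b)*(b|a)a)* — |ε-closure| = 1 (new start) + 8 (body) + 1 (new accept) = 10
  ((a|b)*(b|a)a)*a — |ε-closure| = 10 + 1 = 11 (closure spills across the concat boundary because the left factor accepts ε)
  (((a|b)*(b|a)a)*a)* — new start has ε-edges to the inner start and to the new accept, so |ε-closure| = 2 + 11 = 13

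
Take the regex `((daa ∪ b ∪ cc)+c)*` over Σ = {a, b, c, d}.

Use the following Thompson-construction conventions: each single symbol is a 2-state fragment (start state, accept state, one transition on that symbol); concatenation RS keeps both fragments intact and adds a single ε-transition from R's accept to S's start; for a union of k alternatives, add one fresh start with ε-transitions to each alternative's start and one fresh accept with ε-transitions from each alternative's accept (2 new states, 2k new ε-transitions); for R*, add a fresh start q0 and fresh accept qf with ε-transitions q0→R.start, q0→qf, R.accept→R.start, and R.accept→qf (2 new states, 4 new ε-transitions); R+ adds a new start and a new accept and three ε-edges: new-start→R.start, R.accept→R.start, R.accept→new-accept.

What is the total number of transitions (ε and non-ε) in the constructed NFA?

Bottom-up over the parse tree:
Each of the 7 symbol leaves contributes 1 transition (1 symbol, 0 ε).
  daa : 5 transitions (3 symbol, 2 ε)
  cc : 3 transitions (2 symbol, 1 ε)
  daa ∪ b ∪ cc : 15 transitions (6 symbol, 9 ε)
  (daa ∪ b ∪ cc)+ : 18 transitions (6 symbol, 12 ε)
  (daa ∪ b ∪ cc)+c : 20 transitions (7 symbol, 13 ε)
  ((daa ∪ b ∪ cc)+c)* : 24 transitions (7 symbol, 17 ε)

24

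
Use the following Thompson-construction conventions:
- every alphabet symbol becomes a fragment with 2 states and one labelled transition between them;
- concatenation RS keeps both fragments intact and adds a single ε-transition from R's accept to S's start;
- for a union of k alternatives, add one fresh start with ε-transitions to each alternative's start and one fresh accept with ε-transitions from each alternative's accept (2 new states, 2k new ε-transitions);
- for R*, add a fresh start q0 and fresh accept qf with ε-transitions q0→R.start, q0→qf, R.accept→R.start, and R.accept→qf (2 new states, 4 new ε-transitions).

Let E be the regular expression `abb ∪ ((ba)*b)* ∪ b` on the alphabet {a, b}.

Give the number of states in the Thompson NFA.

Per subexpression:
Each of the 7 symbol leaves contributes a 2-state fragment.
  abb = 6 states
  ba = 4 states
  (ba)* = 6 states
  (ba)*b = 8 states
  ((ba)*b)* = 10 states
  abb ∪ ((ba)*b)* ∪ b = 20 states

20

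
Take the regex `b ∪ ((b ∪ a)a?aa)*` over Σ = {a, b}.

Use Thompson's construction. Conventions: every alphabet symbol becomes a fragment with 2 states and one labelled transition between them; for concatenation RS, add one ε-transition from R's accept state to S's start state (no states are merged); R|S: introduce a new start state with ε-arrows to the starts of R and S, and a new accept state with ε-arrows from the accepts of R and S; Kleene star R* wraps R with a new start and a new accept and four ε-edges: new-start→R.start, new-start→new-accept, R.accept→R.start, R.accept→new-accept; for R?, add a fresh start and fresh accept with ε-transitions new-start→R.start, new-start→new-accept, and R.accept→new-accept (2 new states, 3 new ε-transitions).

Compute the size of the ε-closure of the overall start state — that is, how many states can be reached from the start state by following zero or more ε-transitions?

8

Work bottom-up. For each fragment F, track |ε-closure(F.start)| and whether F's accept lies in that closure (i.e. whether F accepts ε). A single-symbol fragment has closure size 1 and does not accept ε.
  b ∪ a : new start ε-reaches every alternative's start; none of them accept ε, so the new accept is not reached: |ε-closure| = 1 + 1 + 1 = 3
  a? : |ε-closure| = 1 (new start) + 1 (body) + 1 (new accept, via ε) = 3
  (b ∪ a)a?aa : |ε-closure| equals the left operand's closure size = 3 (its accept is not ε-reachable, so the closure stops there)
  ((b ∪ a)a?aa)* : the star's fresh start ε-reaches both the body's start and the fresh accept: |ε-closure| = 2 + 3 = 5
  b ∪ ((b ∪ a)a?aa)* : new start ε-reaches every alternative's start; at least one alternative accepts ε, so the union's new accept is reached too: |ε-closure| = 1 + 1 + 5 + 1 = 8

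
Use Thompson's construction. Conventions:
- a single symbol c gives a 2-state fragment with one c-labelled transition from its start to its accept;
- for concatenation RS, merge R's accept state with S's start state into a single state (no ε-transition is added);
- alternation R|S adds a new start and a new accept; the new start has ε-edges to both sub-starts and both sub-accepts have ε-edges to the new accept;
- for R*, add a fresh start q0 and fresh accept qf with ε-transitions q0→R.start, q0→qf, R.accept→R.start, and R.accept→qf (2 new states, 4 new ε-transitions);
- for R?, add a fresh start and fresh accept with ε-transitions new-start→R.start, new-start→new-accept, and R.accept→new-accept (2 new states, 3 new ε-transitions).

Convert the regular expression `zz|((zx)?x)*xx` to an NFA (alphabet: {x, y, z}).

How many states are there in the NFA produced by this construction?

15

By structural recursion:
Each of the 7 symbol leaves contributes a 2-state fragment.
  zz — 3 states
  zx — 3 states
  (zx)? — 5 states
  (zx)?x — 6 states
  ((zx)?x)* — 8 states
  ((zx)?x)*xx — 10 states
  zz|((zx)?x)*xx — 15 states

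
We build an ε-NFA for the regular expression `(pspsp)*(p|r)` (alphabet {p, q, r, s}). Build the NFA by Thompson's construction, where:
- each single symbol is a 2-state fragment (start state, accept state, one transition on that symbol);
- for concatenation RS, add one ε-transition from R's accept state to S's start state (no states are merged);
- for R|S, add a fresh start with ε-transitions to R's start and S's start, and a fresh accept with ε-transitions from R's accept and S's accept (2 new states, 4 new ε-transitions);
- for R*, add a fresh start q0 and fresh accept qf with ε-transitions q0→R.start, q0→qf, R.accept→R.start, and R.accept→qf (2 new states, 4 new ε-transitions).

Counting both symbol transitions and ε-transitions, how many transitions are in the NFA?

20

Building bottom-up:
Each of the 7 symbol leaves contributes 1 transition (1 symbol, 0 ε).
  pspsp → 9 transitions (5 symbol, 4 ε)
  (pspsp)* → 13 transitions (5 symbol, 8 ε)
  p|r → 6 transitions (2 symbol, 4 ε)
  (pspsp)*(p|r) → 20 transitions (7 symbol, 13 ε)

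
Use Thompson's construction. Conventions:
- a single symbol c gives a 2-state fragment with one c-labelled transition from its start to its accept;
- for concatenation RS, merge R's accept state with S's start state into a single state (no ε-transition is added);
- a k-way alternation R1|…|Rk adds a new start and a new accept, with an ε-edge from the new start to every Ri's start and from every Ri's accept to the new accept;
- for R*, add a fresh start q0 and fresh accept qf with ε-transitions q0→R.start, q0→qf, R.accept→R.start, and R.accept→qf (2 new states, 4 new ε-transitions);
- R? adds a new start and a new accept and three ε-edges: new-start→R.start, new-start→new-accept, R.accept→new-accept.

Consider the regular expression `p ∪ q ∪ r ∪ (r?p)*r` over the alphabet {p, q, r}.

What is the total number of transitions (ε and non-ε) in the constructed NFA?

21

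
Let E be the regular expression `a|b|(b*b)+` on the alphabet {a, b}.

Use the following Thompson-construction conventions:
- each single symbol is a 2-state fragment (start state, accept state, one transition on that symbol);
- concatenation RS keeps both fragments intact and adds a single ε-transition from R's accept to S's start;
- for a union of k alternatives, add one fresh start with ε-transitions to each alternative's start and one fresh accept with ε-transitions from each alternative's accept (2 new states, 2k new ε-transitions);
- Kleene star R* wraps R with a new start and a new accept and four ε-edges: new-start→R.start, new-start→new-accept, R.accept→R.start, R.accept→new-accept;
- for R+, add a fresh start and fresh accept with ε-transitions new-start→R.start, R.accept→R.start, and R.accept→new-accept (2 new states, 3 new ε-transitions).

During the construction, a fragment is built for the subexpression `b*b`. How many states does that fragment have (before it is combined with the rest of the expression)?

6

Fragment for `b*b`:
Each of the 2 symbol leaves contributes a 2-state fragment.
  b* — 4 states
  b*b — 6 states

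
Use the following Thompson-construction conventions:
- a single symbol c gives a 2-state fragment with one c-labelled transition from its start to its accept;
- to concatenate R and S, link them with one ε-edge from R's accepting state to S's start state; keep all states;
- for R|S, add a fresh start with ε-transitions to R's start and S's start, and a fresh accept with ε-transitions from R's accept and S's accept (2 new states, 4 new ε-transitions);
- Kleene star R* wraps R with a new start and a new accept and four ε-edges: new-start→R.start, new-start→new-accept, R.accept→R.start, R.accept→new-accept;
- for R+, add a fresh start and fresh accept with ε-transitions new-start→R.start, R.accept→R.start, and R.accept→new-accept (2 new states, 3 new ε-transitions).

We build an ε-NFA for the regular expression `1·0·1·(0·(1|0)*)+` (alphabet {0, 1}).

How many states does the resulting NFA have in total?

Building bottom-up:
Each of the 6 symbol leaves contributes a 2-state fragment.
  1|0 → 6 states
  (1|0)* → 8 states
  0·(1|0)* → 10 states
  (0·(1|0)*)+ → 12 states
  1·0·1·(0·(1|0)*)+ → 18 states

18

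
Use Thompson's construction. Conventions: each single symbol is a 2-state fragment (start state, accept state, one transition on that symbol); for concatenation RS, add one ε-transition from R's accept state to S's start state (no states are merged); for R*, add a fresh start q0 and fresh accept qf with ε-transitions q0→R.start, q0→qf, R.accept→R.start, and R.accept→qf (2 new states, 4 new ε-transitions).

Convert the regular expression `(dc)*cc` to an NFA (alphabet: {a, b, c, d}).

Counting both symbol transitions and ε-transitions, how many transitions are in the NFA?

11

Recursing over subexpressions:
Each of the 4 symbol leaves contributes 1 transition (1 symbol, 0 ε).
  dc → 3 transitions (2 symbol, 1 ε)
  (dc)* → 7 transitions (2 symbol, 5 ε)
  (dc)*cc → 11 transitions (4 symbol, 7 ε)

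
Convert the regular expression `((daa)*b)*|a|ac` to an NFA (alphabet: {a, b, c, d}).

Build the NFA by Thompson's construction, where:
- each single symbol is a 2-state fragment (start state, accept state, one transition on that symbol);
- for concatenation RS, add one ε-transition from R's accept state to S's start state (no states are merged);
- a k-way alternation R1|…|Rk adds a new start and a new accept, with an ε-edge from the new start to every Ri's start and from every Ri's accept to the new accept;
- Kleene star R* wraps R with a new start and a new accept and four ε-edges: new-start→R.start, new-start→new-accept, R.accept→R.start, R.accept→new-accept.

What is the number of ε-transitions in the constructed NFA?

18

Per subexpression:
Each of the 7 symbol leaves contributes 0 ε-transitions.
  daa → 2 ε-transitions
  (daa)* → 6 ε-transitions
  (daa)*b → 7 ε-transitions
  ((daa)*b)* → 11 ε-transitions
  ac → 1 ε-transition
  ((daa)*b)*|a|ac → 18 ε-transitions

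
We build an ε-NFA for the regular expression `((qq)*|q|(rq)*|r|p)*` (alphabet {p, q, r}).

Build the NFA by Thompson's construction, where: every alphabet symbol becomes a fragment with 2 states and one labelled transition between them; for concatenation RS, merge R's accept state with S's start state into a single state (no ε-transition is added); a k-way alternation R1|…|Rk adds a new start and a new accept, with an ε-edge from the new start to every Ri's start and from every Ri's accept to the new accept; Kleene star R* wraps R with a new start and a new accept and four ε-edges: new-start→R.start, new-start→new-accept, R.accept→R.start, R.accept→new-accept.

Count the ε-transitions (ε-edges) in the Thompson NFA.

22

By structural recursion:
Each of the 7 symbol leaves contributes 0 ε-transitions.
  qq → 0 ε-transitions
  (qq)* → 4 ε-transitions
  rq → 0 ε-transitions
  (rq)* → 4 ε-transitions
  (qq)*|q|(rq)*|r|p → 18 ε-transitions
  ((qq)*|q|(rq)*|r|p)* → 22 ε-transitions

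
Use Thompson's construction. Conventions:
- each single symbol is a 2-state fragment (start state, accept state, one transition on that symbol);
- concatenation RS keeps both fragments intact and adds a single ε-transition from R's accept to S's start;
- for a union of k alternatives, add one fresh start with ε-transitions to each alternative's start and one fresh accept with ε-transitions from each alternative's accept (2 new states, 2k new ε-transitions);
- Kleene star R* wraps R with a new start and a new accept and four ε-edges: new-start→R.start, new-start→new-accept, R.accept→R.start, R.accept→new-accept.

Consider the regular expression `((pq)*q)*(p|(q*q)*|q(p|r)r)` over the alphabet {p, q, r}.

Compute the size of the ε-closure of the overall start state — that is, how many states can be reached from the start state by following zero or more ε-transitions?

16

Let C(F) = |ε-closure(F.start)| within fragment F, and note whether F accepts ε. Symbol fragments have C = 1 and do not accept ε. Then:
  pq — same as the first factor's closure: |closure| = 1
  (pq)* — |closure| = 1 (new start) + 1 (body) + 1 (new accept) = 3
  (pq)*q — |closure| = 3 + 1 = 4 (closure spills across the concat boundary because the left factor accepts ε)
  ((pq)*q)* — |closure| = 1 (new start) + 4 (body) + 1 (new accept) = 6
  q* — new start has ε-edges to the inner start and to the new accept, so |closure| = 2 + 1 = 3
  q*q — |closure| = 3 + 1 = 4 (closure spills across the concat boundary because the left factor accepts ε)
  (q*q)* — |closure| = 1 (new start) + 4 (body) + 1 (new accept) = 6
  p|r — new start ε-reaches every alternative's start; none of them accept ε, so the new accept is not reached: |closure| = 1 + 1 + 1 = 3
  q(p|r)r — same as the first factor's closure: |closure| = 1
  p|(q*q)*|q(p|r)r — |closure| = 1 (new start) + (1 + 6 + 1) + 1 (new accept, since some branch ε-reaches its own accept) = 10
  ((pq)*q)*(p|(q*q)*|q(p|r)r) — the left operand accepts ε, so the closure extends into the next operand (via the concat ε-link); |closure| = 6 + 10 = 16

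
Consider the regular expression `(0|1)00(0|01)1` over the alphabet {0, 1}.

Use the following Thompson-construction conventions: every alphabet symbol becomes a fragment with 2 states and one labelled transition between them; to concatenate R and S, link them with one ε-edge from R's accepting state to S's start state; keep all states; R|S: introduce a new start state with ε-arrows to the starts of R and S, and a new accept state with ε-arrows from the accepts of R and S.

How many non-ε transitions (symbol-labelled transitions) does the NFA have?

8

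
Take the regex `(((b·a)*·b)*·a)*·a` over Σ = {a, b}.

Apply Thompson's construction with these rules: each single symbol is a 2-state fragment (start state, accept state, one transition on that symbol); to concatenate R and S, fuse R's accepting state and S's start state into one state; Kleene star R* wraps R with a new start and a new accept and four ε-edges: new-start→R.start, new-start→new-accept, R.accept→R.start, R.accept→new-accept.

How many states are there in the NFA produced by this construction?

12

Building bottom-up:
Each of the 5 symbol leaves contributes a 2-state fragment.
  b·a = 3 states
  (b·a)* = 5 states
  (b·a)*·b = 6 states
  ((b·a)*·b)* = 8 states
  ((b·a)*·b)*·a = 9 states
  (((b·a)*·b)*·a)* = 11 states
  (((b·a)*·b)*·a)*·a = 12 states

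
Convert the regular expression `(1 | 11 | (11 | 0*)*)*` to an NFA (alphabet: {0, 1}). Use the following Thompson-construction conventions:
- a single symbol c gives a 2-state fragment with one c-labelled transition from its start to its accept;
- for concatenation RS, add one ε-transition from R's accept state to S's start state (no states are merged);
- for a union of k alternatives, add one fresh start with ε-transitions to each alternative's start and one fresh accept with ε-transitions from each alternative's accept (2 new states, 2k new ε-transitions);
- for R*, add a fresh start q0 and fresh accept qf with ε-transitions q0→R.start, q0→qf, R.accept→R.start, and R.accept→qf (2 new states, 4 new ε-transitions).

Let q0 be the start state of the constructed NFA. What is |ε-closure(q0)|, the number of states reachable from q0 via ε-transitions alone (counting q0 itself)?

14

Compute the ε-closure size of each fragment's start state recursively; a symbol fragment's start has no outgoing ε-edge, so its closure is just itself (size 1).
  11 — |ε-closure| equals the left operand's closure size = 1 (its accept is not ε-reachable, so the closure stops there)
  11 — same as the first factor's closure: |ε-closure| = 1
  0* — |ε-closure| = 1 (new start) + 1 (body) + 1 (new accept) = 3
  11 | 0* — new start ε-reaches every alternative's start; at least one alternative accepts ε, so the union's new accept is reached too: |ε-closure| = 1 + 1 + 3 + 1 = 6
  (11 | 0*)* — the star's fresh start ε-reaches both the body's start and the fresh accept: |ε-closure| = 2 + 6 = 8
  1 | 11 | (11 | 0*)* — |ε-closure| = 1 (new start) + (1 + 1 + 8) + 1 (new accept, since some branch ε-reaches its own accept) = 12
  (1 | 11 | (11 | 0*)*)* — |ε-closure| = 1 (new start) + 12 (body) + 1 (new accept) = 14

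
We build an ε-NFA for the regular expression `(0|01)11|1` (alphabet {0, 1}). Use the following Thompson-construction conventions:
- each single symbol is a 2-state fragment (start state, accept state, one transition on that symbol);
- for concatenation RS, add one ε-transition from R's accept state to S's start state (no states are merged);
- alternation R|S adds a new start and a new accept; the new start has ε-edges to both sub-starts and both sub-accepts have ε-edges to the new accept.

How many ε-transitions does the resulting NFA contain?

11

By structural recursion:
Each of the 6 symbol leaves contributes 0 ε-transitions.
  01 → 1 ε-transition
  0|01 → 5 ε-transitions
  (0|01)11 → 7 ε-transitions
  (0|01)11|1 → 11 ε-transitions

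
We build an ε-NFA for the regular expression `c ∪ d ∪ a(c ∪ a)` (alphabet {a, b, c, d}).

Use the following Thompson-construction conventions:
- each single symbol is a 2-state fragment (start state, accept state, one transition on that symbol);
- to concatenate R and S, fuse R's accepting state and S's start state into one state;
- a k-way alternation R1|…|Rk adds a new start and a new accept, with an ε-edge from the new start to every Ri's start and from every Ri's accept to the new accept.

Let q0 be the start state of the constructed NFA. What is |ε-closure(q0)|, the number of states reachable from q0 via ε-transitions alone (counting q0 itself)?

4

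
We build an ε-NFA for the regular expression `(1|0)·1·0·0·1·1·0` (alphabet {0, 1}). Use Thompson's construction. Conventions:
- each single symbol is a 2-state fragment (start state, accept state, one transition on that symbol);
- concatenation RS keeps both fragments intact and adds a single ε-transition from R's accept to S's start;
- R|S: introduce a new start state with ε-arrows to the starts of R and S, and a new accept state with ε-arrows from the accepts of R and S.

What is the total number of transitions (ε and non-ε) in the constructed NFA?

Recursing over subexpressions:
Each of the 8 symbol leaves contributes 1 transition (1 symbol, 0 ε).
  1|0 : 6 transitions (2 symbol, 4 ε)
  (1|0)·1·0·0·1·1·0 : 18 transitions (8 symbol, 10 ε)

18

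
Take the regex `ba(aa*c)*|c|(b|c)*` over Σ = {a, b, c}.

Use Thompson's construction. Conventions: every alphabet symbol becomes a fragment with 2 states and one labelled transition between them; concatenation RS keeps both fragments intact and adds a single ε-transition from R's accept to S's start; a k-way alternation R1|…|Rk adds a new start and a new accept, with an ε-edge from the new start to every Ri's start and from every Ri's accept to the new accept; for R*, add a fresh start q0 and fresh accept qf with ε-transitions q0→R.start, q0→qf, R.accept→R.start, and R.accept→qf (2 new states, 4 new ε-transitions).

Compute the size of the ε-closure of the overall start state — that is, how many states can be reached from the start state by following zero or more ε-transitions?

9

Work bottom-up. For each fragment F, track |ε-closure(F.start)| and whether F's accept lies in that closure (i.e. whether F accepts ε). A single-symbol fragment has closure size 1 and does not accept ε.
  a* — |ε-closure| = 1 (new start) + 1 (body) + 1 (new accept) = 3
  aa*c — same as the first factor's closure: |ε-closure| = 1
  (aa*c)* — |ε-closure| = 1 (new start) + 1 (body) + 1 (new accept) = 3
  ba(aa*c)* — same as the first factor's closure: |ε-closure| = 1
  b|c — |ε-closure| = 1 + 1 + 1 = 3 (the new accept is not ε-reachable since no branch accepts ε)
  (b|c)* — |ε-closure| = 1 (new start) + 3 (body) + 1 (new accept) = 5
  ba(aa*c)*|c|(b|c)* — new start ε-reaches every alternative's start; at least one alternative accepts ε, so the union's new accept is reached too: |ε-closure| = 1 + 1 + 1 + 5 + 1 = 9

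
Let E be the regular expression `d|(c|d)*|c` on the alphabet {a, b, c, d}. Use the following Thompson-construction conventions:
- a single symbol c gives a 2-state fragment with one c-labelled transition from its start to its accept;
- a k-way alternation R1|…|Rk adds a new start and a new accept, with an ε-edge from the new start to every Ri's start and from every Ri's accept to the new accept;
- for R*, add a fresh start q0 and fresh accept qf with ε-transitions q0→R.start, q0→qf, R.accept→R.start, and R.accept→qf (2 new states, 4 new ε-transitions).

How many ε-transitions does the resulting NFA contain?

14

By structural recursion:
Each of the 4 symbol leaves contributes 0 ε-transitions.
  c|d → 4 ε-transitions
  (c|d)* → 8 ε-transitions
  d|(c|d)*|c → 14 ε-transitions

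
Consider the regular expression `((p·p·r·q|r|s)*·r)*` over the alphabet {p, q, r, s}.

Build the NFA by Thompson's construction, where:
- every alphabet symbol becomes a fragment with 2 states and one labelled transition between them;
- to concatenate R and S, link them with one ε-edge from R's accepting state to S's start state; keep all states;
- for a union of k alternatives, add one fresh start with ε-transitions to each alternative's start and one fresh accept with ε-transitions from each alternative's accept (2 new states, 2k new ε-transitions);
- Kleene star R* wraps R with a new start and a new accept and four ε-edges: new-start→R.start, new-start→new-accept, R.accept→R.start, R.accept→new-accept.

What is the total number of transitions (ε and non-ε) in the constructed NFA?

25

Per subexpression:
Each of the 7 symbol leaves contributes 1 transition (1 symbol, 0 ε).
  p·p·r·q → 7 transitions (4 symbol, 3 ε)
  p·p·r·q|r|s → 15 transitions (6 symbol, 9 ε)
  (p·p·r·q|r|s)* → 19 transitions (6 symbol, 13 ε)
  (p·p·r·q|r|s)*·r → 21 transitions (7 symbol, 14 ε)
  ((p·p·r·q|r|s)*·r)* → 25 transitions (7 symbol, 18 ε)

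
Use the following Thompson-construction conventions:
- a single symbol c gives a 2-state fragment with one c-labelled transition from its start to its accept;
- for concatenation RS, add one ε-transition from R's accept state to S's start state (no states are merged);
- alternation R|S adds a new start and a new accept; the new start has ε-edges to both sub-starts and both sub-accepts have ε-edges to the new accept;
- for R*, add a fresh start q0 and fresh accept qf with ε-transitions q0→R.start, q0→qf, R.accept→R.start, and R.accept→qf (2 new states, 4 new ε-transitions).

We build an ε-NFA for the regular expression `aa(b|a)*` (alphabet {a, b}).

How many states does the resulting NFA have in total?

12

Per subexpression:
Each of the 4 symbol leaves contributes a 2-state fragment.
  b|a = 6 states
  (b|a)* = 8 states
  aa(b|a)* = 12 states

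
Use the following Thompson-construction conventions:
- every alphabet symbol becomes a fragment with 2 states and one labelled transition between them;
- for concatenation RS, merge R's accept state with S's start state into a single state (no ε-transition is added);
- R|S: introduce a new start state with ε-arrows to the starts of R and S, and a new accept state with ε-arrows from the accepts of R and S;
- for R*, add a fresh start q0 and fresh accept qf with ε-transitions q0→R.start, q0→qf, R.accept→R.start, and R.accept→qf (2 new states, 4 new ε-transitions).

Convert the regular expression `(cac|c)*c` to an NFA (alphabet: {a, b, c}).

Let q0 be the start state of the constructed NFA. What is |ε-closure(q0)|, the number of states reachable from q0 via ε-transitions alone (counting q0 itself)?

5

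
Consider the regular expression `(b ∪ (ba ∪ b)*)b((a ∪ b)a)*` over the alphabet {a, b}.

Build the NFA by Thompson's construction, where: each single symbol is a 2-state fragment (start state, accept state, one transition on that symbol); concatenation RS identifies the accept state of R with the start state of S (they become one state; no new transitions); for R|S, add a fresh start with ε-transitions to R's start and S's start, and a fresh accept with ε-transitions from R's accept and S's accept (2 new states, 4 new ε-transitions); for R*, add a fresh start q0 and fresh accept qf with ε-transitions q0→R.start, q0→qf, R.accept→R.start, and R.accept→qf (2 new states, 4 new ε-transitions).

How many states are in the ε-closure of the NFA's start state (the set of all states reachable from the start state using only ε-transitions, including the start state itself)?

Let C(F) = |ε-closure(F.start)| within fragment F, and note whether F accepts ε. Symbol fragments have C = 1 and do not accept ε. Then:
  ba → same as the first factor's closure: |closure| = 1
  ba ∪ b → new start ε-reaches every alternative's start; none of them accept ε, so the new accept is not reached: |closure| = 1 + 1 + 1 = 3
  (ba ∪ b)* → new start has ε-edges to the inner start and to the new accept, so |closure| = 2 + 3 = 5
  b ∪ (ba ∪ b)* → |closure| = 1 (new start) + (1 + 5) + 1 (new accept, since some branch ε-reaches its own accept) = 8
  a ∪ b → |closure| = 1 + 1 + 1 = 3 (the new accept is not ε-reachable since no branch accepts ε)
  (a ∪ b)a → |closure| equals the left operand's closure size = 3 (its accept is not ε-reachable, so the closure stops there)
  ((a ∪ b)a)* → |closure| = 1 (new start) + 3 (body) + 1 (new accept) = 5
  (b ∪ (ba ∪ b)*)b((a ∪ b)a)* → |closure| = 8 + (1−1) = 8 (closure spills across the concat boundary because the left factor accepts ε)

8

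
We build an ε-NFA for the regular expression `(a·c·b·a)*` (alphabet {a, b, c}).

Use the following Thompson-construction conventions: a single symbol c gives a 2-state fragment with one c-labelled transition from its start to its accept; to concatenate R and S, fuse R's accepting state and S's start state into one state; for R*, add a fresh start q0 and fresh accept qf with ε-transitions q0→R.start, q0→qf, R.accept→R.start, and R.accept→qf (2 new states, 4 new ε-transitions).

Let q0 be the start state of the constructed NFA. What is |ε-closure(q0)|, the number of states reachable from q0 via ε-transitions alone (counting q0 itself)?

3

Work bottom-up. For each fragment F, track |ε-closure(F.start)| and whether F's accept lies in that closure (i.e. whether F accepts ε). A single-symbol fragment has closure size 1 and does not accept ε.
  a·c·b·a — same as the first factor's closure: |ε-closure| = 1
  (a·c·b·a)* — |ε-closure| = 1 (new start) + 1 (body) + 1 (new accept) = 3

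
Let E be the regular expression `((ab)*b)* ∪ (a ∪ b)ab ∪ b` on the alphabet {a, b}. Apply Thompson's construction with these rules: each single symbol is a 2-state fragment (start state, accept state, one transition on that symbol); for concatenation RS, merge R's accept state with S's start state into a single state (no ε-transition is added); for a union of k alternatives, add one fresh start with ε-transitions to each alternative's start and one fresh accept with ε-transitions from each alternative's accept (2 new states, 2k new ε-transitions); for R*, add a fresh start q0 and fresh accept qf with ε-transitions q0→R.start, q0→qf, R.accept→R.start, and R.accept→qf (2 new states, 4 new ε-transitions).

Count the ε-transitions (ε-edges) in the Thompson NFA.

18

Building bottom-up:
Each of the 8 symbol leaves contributes 0 ε-transitions.
  ab → 0 ε-transitions
  (ab)* → 4 ε-transitions
  (ab)*b → 4 ε-transitions
  ((ab)*b)* → 8 ε-transitions
  a ∪ b → 4 ε-transitions
  (a ∪ b)ab → 4 ε-transitions
  ((ab)*b)* ∪ (a ∪ b)ab ∪ b → 18 ε-transitions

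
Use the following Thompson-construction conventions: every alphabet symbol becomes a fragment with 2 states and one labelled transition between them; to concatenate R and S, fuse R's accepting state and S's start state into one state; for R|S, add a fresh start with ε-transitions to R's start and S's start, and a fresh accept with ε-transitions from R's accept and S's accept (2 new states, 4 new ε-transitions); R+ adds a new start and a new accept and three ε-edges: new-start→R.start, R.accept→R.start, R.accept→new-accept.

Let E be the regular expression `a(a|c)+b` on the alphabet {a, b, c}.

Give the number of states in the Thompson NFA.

By structural recursion:
Each of the 4 symbol leaves contributes a 2-state fragment.
  a|c → 6 states
  (a|c)+ → 8 states
  a(a|c)+b → 10 states

10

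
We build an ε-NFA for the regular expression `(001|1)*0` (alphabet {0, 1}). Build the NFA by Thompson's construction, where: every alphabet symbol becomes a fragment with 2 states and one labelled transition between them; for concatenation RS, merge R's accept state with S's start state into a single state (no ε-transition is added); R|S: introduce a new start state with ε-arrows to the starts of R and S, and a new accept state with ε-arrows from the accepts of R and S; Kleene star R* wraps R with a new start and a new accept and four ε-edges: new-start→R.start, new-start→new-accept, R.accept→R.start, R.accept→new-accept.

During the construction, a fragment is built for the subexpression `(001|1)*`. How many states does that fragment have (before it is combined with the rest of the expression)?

Fragment for `(001|1)*`:
Each of the 4 symbol leaves contributes a 2-state fragment.
  001 = 4 states
  001|1 = 8 states
  (001|1)* = 10 states

10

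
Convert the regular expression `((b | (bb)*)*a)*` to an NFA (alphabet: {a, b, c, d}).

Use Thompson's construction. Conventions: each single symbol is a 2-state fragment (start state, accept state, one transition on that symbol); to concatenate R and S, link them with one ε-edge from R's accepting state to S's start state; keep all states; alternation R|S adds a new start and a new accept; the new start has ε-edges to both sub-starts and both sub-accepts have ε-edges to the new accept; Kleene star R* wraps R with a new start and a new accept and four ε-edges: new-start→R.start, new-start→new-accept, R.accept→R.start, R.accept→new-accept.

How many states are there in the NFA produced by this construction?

16

Bottom-up over the parse tree:
Each of the 4 symbol leaves contributes a 2-state fragment.
  bb → 4 states
  (bb)* → 6 states
  b | (bb)* → 10 states
  (b | (bb)*)* → 12 states
  (b | (bb)*)*a → 14 states
  ((b | (bb)*)*a)* → 16 states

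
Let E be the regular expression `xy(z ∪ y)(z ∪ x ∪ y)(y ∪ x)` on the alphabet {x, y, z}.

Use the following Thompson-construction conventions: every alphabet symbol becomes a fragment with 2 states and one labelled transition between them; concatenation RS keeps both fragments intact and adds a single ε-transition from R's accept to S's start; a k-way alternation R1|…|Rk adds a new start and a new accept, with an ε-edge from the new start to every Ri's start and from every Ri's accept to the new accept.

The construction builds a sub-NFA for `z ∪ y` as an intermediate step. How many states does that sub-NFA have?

Fragment for `z ∪ y`:
Each of the 2 symbol leaves contributes a 2-state fragment.
  z ∪ y = 6 states

6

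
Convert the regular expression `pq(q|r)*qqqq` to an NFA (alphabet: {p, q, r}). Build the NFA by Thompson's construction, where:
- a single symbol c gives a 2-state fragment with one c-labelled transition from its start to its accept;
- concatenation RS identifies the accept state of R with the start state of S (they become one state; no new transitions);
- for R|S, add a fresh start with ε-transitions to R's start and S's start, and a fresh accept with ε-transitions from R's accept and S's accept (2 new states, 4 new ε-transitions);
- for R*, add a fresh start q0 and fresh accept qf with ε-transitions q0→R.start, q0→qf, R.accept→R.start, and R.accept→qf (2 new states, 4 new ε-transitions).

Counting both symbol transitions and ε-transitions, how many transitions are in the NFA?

16

Per subexpression:
Each of the 8 symbol leaves contributes 1 transition (1 symbol, 0 ε).
  q|r → 6 transitions (2 symbol, 4 ε)
  (q|r)* → 10 transitions (2 symbol, 8 ε)
  pq(q|r)*qqqq → 16 transitions (8 symbol, 8 ε)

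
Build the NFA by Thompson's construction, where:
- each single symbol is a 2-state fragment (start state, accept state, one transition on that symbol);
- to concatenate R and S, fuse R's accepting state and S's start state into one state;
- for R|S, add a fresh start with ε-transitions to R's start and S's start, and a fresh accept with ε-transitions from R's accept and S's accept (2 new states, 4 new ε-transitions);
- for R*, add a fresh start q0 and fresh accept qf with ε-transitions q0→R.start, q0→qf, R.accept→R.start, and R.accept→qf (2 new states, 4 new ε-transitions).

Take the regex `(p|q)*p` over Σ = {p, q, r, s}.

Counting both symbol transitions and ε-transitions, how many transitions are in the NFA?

11

Bottom-up over the parse tree:
Each of the 3 symbol leaves contributes 1 transition (1 symbol, 0 ε).
  p|q = 6 transitions (2 symbol, 4 ε)
  (p|q)* = 10 transitions (2 symbol, 8 ε)
  (p|q)*p = 11 transitions (3 symbol, 8 ε)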